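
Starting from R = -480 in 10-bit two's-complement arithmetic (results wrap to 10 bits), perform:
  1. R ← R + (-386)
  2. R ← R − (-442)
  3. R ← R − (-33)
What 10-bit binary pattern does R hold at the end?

1001111001

Start: R = -480 = 1000100000.
R = -480 + (-386) = -866; wraps to 158 = 0010011110
R = 158 − (-442) = 600; wraps to -424 = 1001011000
R = -424 − (-33) = -391 = 1001111001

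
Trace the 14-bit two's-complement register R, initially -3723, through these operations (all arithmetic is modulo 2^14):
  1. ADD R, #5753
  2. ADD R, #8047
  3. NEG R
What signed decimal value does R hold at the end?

6307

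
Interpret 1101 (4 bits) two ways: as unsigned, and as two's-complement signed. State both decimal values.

unsigned = 13, signed = -3

Unsigned: 1101 = 13.
Signed: MSB=1 → 13 − 16 = -3.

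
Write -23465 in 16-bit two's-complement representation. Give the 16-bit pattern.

1010010001010111

|-23465| = 23465 = 0101101110101001 in 16 bits.
Invert the bits: 1010010001010110. Add 1: 1010010001010111.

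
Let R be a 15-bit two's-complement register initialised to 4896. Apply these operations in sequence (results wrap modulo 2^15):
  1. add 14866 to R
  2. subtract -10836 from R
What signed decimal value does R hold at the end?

-2170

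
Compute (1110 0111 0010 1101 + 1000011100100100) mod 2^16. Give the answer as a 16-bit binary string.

  1110011100101101
+ 1000011100100100
= 0110111001010001  (discard carry-out 1)

0110111001010001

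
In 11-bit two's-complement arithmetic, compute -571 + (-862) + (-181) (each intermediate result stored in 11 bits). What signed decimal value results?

-571 + (-862) = -1433 → wraps to 615 (01001100111)
615 + (-181) = 434 (00110110010)

434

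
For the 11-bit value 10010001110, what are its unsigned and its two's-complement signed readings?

Unsigned: 10010001110 = 1166.
Signed: MSB=1 → 1166 − 2048 = -882.

unsigned = 1166, signed = -882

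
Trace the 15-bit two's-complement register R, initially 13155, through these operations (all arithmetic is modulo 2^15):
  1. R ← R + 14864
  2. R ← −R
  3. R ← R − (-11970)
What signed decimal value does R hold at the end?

Start: R = 13155 = 011001101100011.
R = 13155 + 14864 = 28019; wraps to -4749 = 110110101110011
R = −(-4749) = 4749 = 001001010001101
R = 4749 − (-11970) = 16719; wraps to -16049 = 100000101001111

-16049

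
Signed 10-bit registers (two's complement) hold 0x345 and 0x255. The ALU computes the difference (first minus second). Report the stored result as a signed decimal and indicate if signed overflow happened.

240; no overflow

0x345 = 1101000101 = -187 (signed)
0x255 = 1001010101 = -427 (signed)
Subtract via negate-and-add: invert 1001010101 + 1 = 0110101011 (i.e. 427).
  1101000101
+ 0110101011
= 0011110000  (discard carry-out 1)
Result 0011110000: MSB = 0 → value 240.
Addends (after negating the subtrahend) have opposite signs, so signed overflow cannot occur.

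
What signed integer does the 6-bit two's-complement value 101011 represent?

-21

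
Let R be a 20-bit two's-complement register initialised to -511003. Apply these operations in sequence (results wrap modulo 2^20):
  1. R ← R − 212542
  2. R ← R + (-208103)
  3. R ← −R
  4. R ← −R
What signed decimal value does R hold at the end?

116928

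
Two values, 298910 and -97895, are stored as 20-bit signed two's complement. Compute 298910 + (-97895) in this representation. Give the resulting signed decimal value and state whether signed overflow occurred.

201015; no overflow

298910 → 01001000111110011110
-97895 → 11101000000110011001
  01001000111110011110
+ 11101000000110011001
= 00110001000100110111  (discard carry-out 1)
Result 00110001000100110111: MSB = 0 → value 201015.
Addends have opposite signs, so signed overflow cannot occur.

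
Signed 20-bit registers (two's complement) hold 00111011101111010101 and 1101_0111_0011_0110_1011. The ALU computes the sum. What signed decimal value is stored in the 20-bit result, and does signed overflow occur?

77632; no overflow

00111011101111010101 = 244693 (signed)
1101_0111_0011_0110_1011 → 11010111001101101011 = -167061 (signed)
  00111011101111010101
+ 11010111001101101011
= 00010010111101000000  (discard carry-out 1)
Result 00010010111101000000: MSB = 0 → value 77632.
Addends have opposite signs, so signed overflow cannot occur.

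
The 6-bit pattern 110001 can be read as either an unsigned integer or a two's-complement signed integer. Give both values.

Unsigned: 110001 = 49.
Signed: MSB=1 → 49 − 64 = -15.

unsigned = 49, signed = -15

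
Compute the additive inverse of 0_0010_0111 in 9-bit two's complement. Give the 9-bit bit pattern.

Invert: 111011000. Add 1: 111011001.

111011001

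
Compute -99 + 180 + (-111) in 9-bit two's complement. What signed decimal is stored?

-30

-99 + 180 = 81 (001010001)
81 + (-111) = -30 (111100010)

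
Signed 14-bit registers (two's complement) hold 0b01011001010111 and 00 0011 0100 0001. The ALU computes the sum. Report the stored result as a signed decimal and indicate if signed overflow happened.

0b01011001010111 → 01011001010111 = 5719 (signed)
00 0011 0100 0001 → 00001101000001 = 833 (signed)
  01011001010111
+ 00001101000001
= 01100110011000
Result 01100110011000: MSB = 0 → value 6552.
Both addends are non-negative and so is the stored result: no signed overflow.

6552; no overflow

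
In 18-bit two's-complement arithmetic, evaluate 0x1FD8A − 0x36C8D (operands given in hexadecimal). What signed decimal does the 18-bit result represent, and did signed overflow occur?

-93955; overflow

0x1FD8A = 011111110110001010 = 130442 (signed)
0x36C8D = 110110110010001101 = -37747 (signed)
Subtract via negate-and-add: invert 110110110010001101 + 1 = 001001001101110011 (i.e. 37747).
  011111110110001010
+ 001001001101110011
= 101001000011111101
Result 101001000011111101: MSB = 1 → 168189 − 262144 = -93955.
Both addends (after negating the subtrahend) are non-negative but the stored result is negative: signed overflow. The true value 130442 − (-37747) = 168189 lies outside [-131072, 131071].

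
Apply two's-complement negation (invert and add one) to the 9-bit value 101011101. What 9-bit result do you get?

Invert: 010100010. Add 1: 010100011.

010100011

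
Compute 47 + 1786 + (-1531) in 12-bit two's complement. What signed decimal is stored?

302

47 + 1786 = 1833 (011100101001)
1833 + (-1531) = 302 (000100101110)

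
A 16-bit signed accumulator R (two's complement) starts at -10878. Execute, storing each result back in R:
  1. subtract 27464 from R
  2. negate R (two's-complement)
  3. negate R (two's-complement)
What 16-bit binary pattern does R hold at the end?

Start: R = -10878 = 1101010110000010.
R = -10878 − 27464 = -38342; wraps to 27194 = 0110101000111010
R = −(27194) = -27194 = 1001010111000110
R = −(-27194) = 27194 = 0110101000111010

0110101000111010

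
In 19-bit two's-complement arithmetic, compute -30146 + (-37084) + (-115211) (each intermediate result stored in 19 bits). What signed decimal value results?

-30146 + (-37084) = -67230 (1101111100101100010)
-67230 + (-115211) = -182441 (1010011011101010111)

-182441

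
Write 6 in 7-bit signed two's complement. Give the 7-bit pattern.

6 is non-negative, so write it directly in 7 bits: 0000110.

0000110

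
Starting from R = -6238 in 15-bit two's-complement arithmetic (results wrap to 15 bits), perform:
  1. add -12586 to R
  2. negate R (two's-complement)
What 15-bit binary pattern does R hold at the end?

100100110001000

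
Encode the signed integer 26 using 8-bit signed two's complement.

00011010

26 is non-negative, so write it directly in 8 bits: 00011010.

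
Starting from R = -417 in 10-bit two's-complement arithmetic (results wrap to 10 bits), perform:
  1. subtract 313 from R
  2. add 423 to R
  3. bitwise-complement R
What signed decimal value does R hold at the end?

306

Start: R = -417 = 1001011111.
R = -417 − 313 = -730; wraps to 294 = 0100100110
R = 294 + 423 = 717; wraps to -307 = 1011001101
R = NOT 1011001101 = 0100110010 = 306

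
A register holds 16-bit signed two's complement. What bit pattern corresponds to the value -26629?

1001011111111011

|-26629| = 26629 = 0110100000000101 in 16 bits.
Invert the bits: 1001011111111010. Add 1: 1001011111111011.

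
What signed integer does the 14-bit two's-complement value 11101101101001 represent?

-1175

MSB is 1, so the value is negative.
Invert: 00010010010110. Add 1: 00010010010111 = 1175. So the value is −1175.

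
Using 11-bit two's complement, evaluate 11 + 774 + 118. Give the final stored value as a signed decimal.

11 + 774 = 785 (01100010001)
785 + 118 = 903 (01110000111)

903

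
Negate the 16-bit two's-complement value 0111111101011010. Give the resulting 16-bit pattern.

1000000010100110

Invert: 1000000010100101. Add 1: 1000000010100110.
Check: 0111111101011010 = 32602, 1000000010100110 = -32602.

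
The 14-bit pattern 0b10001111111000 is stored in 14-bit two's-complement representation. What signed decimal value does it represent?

MSB is 1, so the value is negative.
Unsigned reading: 9208. Subtract 2^14 = 16384: 9208 − 16384 = -7176.

-7176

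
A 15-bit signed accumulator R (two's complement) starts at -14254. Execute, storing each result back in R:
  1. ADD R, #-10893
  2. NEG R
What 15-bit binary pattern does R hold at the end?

110001000111011

Start: R = -14254 = 100100001010010.
R = -14254 + (-10893) = -25147; wraps to 7621 = 001110111000101
R = −(7621) = -7621 = 110001000111011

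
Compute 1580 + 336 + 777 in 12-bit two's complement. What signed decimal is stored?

1580 + 336 = 1916 (011101111100)
1916 + 777 = 2693 → wraps to -1403 (101010000101)

-1403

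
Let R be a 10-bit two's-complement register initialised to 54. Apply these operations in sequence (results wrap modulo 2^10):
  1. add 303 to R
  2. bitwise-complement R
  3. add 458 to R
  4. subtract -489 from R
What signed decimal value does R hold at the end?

Start: R = 54 = 0000110110.
R = 54 + 303 = 357 = 0101100101
R = NOT 0101100101 = 1010011010 = -358
R = -358 + 458 = 100 = 0001100100
R = 100 − (-489) = 589; wraps to -435 = 1001001101

-435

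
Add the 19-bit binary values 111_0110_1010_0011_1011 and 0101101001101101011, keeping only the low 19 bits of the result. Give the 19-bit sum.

  1110110101000111011
+ 0101101001101101011
= 0100011110110100110  (discard carry-out 1)

0100011110110100110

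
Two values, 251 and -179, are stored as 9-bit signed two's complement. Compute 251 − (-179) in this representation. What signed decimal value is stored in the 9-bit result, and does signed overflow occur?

-82; overflow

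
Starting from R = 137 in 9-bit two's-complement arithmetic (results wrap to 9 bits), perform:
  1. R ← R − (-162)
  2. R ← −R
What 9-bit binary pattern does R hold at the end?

011010101

Start: R = 137 = 010001001.
R = 137 − (-162) = 299; wraps to -213 = 100101011
R = −(-213) = 213 = 011010101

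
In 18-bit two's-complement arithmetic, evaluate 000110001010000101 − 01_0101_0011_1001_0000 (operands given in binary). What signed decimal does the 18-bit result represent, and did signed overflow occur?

-61707; no overflow

000110001010000101 = 25221 (signed)
01_0101_0011_1001_0000 → 010101001110010000 = 86928 (signed)
Subtract via negate-and-add: invert 010101001110010000 + 1 = 101010110001110000 (i.e. -86928).
  000110001010000101
+ 101010110001110000
= 110000111011110101
Result 110000111011110101: MSB = 1 → 200437 − 262144 = -61707.
Addends (after negating the subtrahend) have opposite signs, so signed overflow cannot occur.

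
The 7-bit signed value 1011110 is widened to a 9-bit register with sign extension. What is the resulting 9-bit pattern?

111011110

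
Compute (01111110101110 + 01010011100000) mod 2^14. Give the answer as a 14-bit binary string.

  01111110101110
+ 01010011100000
= 11010010001110

11010010001110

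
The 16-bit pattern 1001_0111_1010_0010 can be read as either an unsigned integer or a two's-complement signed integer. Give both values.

Unsigned: 1001011110100010 = 38818.
Signed: MSB=1 → 38818 − 65536 = -26718.

unsigned = 38818, signed = -26718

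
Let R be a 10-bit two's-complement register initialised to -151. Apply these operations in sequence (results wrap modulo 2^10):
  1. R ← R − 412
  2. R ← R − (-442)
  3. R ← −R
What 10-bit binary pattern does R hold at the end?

0001111001

Start: R = -151 = 1101101001.
R = -151 − 412 = -563; wraps to 461 = 0111001101
R = 461 − (-442) = 903; wraps to -121 = 1110000111
R = −(-121) = 121 = 0001111001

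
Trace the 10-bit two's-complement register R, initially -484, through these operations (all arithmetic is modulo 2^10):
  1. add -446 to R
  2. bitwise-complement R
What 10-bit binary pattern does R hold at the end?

Start: R = -484 = 1000011100.
R = -484 + (-446) = -930; wraps to 94 = 0001011110
R = NOT 0001011110 = 1110100001 = -95

1110100001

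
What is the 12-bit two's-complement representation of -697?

|-697| = 697 = 001010111001 in 12 bits.
Invert the bits: 110101000110. Add 1: 110101000111.

110101000111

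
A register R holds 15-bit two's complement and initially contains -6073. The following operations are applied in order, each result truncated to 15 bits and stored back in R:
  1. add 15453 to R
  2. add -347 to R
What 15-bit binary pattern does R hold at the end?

Start: R = -6073 = 110100001000111.
R = -6073 + 15453 = 9380 = 010010010100100
R = 9380 + (-347) = 9033 = 010001101001001

010001101001001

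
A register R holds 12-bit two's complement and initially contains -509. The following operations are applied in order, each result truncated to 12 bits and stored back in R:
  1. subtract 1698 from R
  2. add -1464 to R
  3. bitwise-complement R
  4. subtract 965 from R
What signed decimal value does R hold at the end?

-1391

Start: R = -509 = 111000000011.
R = -509 − 1698 = -2207; wraps to 1889 = 011101100001
R = 1889 + (-1464) = 425 = 000110101001
R = NOT 000110101001 = 111001010110 = -426
R = -426 − 965 = -1391 = 101010010001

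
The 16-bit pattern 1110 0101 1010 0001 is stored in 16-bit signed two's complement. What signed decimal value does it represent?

-6751

MSB is 1, so the value is negative.
Invert: 0001101001011110. Add 1: 0001101001011111 = 6751. So the value is −6751.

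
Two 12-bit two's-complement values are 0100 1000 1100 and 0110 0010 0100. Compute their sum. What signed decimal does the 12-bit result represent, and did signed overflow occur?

-1360; overflow

0100 1000 1100 → 010010001100 = 1164 (signed)
0110 0010 0100 → 011000100100 = 1572 (signed)
  010010001100
+ 011000100100
= 101010110000
Result 101010110000: MSB = 1 → 2736 − 4096 = -1360.
Both addends are non-negative but the stored result is negative: signed overflow. The true value 1164 + 1572 = 2736 lies outside [-2048, 2047].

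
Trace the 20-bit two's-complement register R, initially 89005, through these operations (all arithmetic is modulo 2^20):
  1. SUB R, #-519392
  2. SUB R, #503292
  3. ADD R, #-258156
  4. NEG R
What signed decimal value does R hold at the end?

153051

Start: R = 89005 = 00010101101110101101.
R = 89005 − (-519392) = 608397; wraps to -440179 = 10010100100010001101
R = -440179 − 503292 = -943471; wraps to 105105 = 00011001101010010001
R = 105105 + (-258156) = -153051 = 11011010101000100101
R = −(-153051) = 153051 = 00100101010111011011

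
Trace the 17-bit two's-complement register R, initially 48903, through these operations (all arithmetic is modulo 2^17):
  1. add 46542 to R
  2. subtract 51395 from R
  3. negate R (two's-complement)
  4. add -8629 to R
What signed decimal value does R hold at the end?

Start: R = 48903 = 01011111100000111.
R = 48903 + 46542 = 95445; wraps to -35627 = 10111010011010101
R = -35627 − 51395 = -87022; wraps to 44050 = 01010110000010010
R = −(44050) = -44050 = 10101001111101110
R = -44050 + (-8629) = -52679 = 10011001000111001

-52679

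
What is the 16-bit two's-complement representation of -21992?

|-21992| = 21992 = 0101010111101000 in 16 bits.
Invert the bits: 1010101000010111. Add 1: 1010101000011000.

1010101000011000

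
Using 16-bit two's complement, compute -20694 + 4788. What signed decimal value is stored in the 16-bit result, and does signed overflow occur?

-15906; no overflow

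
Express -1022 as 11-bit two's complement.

|-1022| = 1022 = 01111111110 in 11 bits.
Invert the bits: 10000000001. Add 1: 10000000010.
Check: 10000000010 reads as 1026 − 2048 = -1022.

10000000010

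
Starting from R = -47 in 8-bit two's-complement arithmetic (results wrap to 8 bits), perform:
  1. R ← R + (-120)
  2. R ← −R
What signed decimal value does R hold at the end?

-89

Start: R = -47 = 11010001.
R = -47 + (-120) = -167; wraps to 89 = 01011001
R = −(89) = -89 = 10100111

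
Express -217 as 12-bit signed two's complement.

|-217| = 217 = 000011011001 in 12 bits.
Invert the bits: 111100100110. Add 1: 111100100111.
Check: 111100100111 reads as 3879 − 4096 = -217.

111100100111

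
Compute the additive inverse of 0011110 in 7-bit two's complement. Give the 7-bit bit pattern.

1100010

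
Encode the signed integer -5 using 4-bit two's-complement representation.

1011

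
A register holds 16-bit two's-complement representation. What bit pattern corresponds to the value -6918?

1110010011111010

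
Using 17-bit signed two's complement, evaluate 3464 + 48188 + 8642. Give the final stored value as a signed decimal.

60294

3464 + 48188 = 51652 (01100100111000100)
51652 + 8642 = 60294 (01110101110000110)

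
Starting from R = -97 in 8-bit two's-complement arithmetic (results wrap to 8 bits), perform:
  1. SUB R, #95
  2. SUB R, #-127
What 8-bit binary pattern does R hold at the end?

Start: R = -97 = 10011111.
R = -97 − 95 = -192; wraps to 64 = 01000000
R = 64 − (-127) = 191; wraps to -65 = 10111111

10111111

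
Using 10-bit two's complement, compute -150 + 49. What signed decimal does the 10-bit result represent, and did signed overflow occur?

-101; no overflow

-150 → 1101101010
49 → 0000110001
  1101101010
+ 0000110001
= 1110011011
Result 1110011011: MSB = 1 → 923 − 1024 = -101.
Addends have opposite signs, so signed overflow cannot occur.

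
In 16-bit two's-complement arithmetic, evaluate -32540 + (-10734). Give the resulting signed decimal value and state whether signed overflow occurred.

22262; overflow

-32540 → 1000000011100100
-10734 → 1101011000010010
  1000000011100100
+ 1101011000010010
= 0101011011110110  (discard carry-out 1)
Result 0101011011110110: MSB = 0 → value 22262.
Both addends are negative but the stored result is non-negative: signed overflow. The true value -32540 + (-10734) = -43274 lies outside [-32768, 32767].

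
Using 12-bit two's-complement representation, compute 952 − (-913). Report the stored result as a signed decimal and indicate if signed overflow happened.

1865; no overflow

952 → 001110111000
-913 → 110001101111
Subtract via negate-and-add: invert 110001101111 + 1 = 001110010001 (i.e. 913).
  001110111000
+ 001110010001
= 011101001001
Result 011101001001: MSB = 0 → value 1865.
Both addends (after negating the subtrahend) are non-negative and so is the stored result: no signed overflow.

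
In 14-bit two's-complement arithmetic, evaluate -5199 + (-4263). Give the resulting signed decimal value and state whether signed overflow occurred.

6922; overflow

-5199 → 10101110110001
-4263 → 10111101011001
  10101110110001
+ 10111101011001
= 01101100001010  (discard carry-out 1)
Result 01101100001010: MSB = 0 → value 6922.
Both addends are negative but the stored result is non-negative: signed overflow. The true value -5199 + (-4263) = -9462 lies outside [-8192, 8191].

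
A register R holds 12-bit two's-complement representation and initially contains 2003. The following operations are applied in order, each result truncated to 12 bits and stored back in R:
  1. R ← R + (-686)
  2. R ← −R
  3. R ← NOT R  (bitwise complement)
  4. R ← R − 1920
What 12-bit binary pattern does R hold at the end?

110110100100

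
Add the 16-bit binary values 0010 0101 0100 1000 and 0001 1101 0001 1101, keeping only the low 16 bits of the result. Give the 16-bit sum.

0100001001100101

  0010010101001000
+ 0001110100011101
= 0100001001100101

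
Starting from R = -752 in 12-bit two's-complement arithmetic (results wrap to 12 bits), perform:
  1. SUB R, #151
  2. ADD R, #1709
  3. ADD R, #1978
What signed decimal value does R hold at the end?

-1312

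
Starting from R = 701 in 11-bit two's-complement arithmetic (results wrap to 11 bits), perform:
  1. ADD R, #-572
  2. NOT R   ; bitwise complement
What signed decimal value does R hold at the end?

Start: R = 701 = 01010111101.
R = 701 + (-572) = 129 = 00010000001
R = NOT 00010000001 = 11101111110 = -130

-130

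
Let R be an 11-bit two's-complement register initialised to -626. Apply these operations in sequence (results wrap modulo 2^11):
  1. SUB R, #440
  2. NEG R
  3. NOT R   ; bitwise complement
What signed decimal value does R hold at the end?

981

Start: R = -626 = 10110001110.
R = -626 − 440 = -1066; wraps to 982 = 01111010110
R = −(982) = -982 = 10000101010
R = NOT 10000101010 = 01111010101 = 981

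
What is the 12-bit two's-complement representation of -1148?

|-1148| = 1148 = 010001111100 in 12 bits.
Invert the bits: 101110000011. Add 1: 101110000100.
Check: 101110000100 reads as 2948 − 4096 = -1148.

101110000100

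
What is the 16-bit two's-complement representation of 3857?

0000111100010001

3857 is non-negative, so write it directly in 16 bits: 0000111100010001.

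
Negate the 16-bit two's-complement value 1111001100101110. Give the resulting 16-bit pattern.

0000110011010010

Invert: 0000110011010001. Add 1: 0000110011010010.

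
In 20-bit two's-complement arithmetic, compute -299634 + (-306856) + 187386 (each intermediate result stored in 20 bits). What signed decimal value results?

-419104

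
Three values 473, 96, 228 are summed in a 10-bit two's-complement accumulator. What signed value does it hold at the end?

473 + 96 = 569 → wraps to -455 (1000111001)
-455 + 228 = -227 (1100011101)

-227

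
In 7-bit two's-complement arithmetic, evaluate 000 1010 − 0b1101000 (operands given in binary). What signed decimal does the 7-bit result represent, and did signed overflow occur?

34; no overflow

000 1010 → 0001010 = 10 (signed)
0b1101000 → 1101000 = -24 (signed)
Subtract via negate-and-add: invert 1101000 + 1 = 0011000 (i.e. 24).
  0001010
+ 0011000
= 0100010
Result 0100010: MSB = 0 → value 34.
Both addends (after negating the subtrahend) are non-negative and so is the stored result: no signed overflow.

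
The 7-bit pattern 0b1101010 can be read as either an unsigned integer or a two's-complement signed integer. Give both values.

unsigned = 106, signed = -22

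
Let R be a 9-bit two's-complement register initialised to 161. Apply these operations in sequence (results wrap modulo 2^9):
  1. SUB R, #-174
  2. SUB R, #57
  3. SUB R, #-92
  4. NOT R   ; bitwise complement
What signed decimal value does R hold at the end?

141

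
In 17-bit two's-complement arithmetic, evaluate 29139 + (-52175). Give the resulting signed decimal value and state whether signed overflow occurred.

-23036; no overflow

29139 → 00111000111010011
-52175 → 10011010000110001
  00111000111010011
+ 10011010000110001
= 11010011000000100
Result 11010011000000100: MSB = 1 → 108036 − 131072 = -23036.
Addends have opposite signs, so signed overflow cannot occur.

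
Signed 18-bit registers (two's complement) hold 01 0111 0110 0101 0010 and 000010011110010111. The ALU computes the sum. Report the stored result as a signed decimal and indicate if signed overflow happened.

105961; no overflow

01 0111 0110 0101 0010 → 010111011001010010 = 95826 (signed)
000010011110010111 = 10135 (signed)
  010111011001010010
+ 000010011110010111
= 011001110111101001
Result 011001110111101001: MSB = 0 → value 105961.
Both addends are non-negative and so is the stored result: no signed overflow.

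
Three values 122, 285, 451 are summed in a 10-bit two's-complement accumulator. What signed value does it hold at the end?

122 + 285 = 407 (0110010111)
407 + 451 = 858 → wraps to -166 (1101011010)

-166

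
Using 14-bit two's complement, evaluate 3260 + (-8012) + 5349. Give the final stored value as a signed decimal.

597

3260 + (-8012) = -4752 (10110101110000)
-4752 + 5349 = 597 (00001001010101)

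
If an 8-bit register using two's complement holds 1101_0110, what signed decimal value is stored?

MSB is 1, so the value is negative.
Invert: 00101001. Add 1: 00101010 = 42. So the value is −42.

-42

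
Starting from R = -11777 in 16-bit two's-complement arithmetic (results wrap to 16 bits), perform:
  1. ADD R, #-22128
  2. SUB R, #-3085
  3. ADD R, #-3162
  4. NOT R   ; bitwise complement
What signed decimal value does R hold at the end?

Start: R = -11777 = 1101000111111111.
R = -11777 + (-22128) = -33905; wraps to 31631 = 0111101110001111
R = 31631 − (-3085) = 34716; wraps to -30820 = 1000011110011100
R = -30820 + (-3162) = -33982; wraps to 31554 = 0111101101000010
R = NOT 0111101101000010 = 1000010010111101 = -31555

-31555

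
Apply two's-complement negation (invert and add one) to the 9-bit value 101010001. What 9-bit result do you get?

010101111

Invert: 010101110. Add 1: 010101111.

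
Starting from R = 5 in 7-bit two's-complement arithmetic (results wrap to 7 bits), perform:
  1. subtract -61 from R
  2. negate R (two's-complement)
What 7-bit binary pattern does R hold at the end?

0111110

Start: R = 5 = 0000101.
R = 5 − (-61) = 66; wraps to -62 = 1000010
R = −(-62) = 62 = 0111110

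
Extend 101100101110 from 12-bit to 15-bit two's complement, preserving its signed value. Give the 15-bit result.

MSB of 101100101110 is 1; replicate it into the new high bits.
111|101100101110 → 111101100101110 (still -1234).

111101100101110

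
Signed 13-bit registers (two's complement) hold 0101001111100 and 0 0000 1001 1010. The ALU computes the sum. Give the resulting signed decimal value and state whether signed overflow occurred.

2838; no overflow

0101001111100 = 2684 (signed)
0 0000 1001 1010 → 0000010011010 = 154 (signed)
  0101001111100
+ 0000010011010
= 0101100010110
Result 0101100010110: MSB = 0 → value 2838.
Both addends are non-negative and so is the stored result: no signed overflow.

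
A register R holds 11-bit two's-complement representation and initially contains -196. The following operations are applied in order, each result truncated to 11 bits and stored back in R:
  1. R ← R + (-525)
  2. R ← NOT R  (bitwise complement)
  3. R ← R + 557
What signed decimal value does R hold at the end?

Start: R = -196 = 11100111100.
R = -196 + (-525) = -721 = 10100101111
R = NOT 10100101111 = 01011010000 = 720
R = 720 + 557 = 1277; wraps to -771 = 10011111101

-771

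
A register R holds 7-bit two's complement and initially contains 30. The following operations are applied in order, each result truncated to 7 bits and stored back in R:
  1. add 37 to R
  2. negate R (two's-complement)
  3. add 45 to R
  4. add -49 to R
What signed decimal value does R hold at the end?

Start: R = 30 = 0011110.
R = 30 + 37 = 67; wraps to -61 = 1000011
R = −(-61) = 61 = 0111101
R = 61 + 45 = 106; wraps to -22 = 1101010
R = -22 + (-49) = -71; wraps to 57 = 0111001

57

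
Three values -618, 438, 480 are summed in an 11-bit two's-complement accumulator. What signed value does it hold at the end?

300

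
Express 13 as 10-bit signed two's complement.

0000001101

13 is non-negative, so write it directly in 10 bits: 0000001101.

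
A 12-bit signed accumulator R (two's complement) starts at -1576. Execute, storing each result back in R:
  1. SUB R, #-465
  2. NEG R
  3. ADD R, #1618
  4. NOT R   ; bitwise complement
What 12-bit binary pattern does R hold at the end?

010101010110

Start: R = -1576 = 100111011000.
R = -1576 − (-465) = -1111 = 101110101001
R = −(-1111) = 1111 = 010001010111
R = 1111 + 1618 = 2729; wraps to -1367 = 101010101001
R = NOT 101010101001 = 010101010110 = 1366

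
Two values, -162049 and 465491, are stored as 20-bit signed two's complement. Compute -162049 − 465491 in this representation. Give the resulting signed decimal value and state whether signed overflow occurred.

-162049 → 11011000011011111111
465491 → 01110001101001010011
Subtract via negate-and-add: invert 01110001101001010011 + 1 = 10001110010110101101 (i.e. -465491).
  11011000011011111111
+ 10001110010110101101
= 01100110110010101100  (discard carry-out 1)
Result 01100110110010101100: MSB = 0 → value 421036.
Both addends (after negating the subtrahend) are negative but the stored result is non-negative: signed overflow. The true value -162049 − 465491 = -627540 lies outside [-524288, 524287].

421036; overflow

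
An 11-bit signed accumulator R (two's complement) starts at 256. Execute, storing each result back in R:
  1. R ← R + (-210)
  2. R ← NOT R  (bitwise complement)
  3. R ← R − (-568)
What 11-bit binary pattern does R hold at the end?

Start: R = 256 = 00100000000.
R = 256 + (-210) = 46 = 00000101110
R = NOT 00000101110 = 11111010001 = -47
R = -47 − (-568) = 521 = 01000001001

01000001001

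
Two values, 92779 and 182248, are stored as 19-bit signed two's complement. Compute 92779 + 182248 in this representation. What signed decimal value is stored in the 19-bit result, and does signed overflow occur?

92779 → 0010110101001101011
182248 → 0101100011111101000
  0010110101001101011
+ 0101100011111101000
= 1000011001001010011
Result 1000011001001010011: MSB = 1 → 275027 − 524288 = -249261.
Both addends are non-negative but the stored result is negative: signed overflow. The true value 92779 + 182248 = 275027 lies outside [-262144, 262143].

-249261; overflow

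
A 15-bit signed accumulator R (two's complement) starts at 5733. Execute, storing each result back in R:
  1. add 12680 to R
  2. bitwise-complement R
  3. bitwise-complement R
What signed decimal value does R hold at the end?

Start: R = 5733 = 001011001100101.
R = 5733 + 12680 = 18413; wraps to -14355 = 100011111101101
R = NOT 100011111101101 = 011100000010010 = 14354
R = NOT 011100000010010 = 100011111101101 = -14355

-14355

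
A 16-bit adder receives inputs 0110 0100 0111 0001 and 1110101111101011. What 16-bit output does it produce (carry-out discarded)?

0101000001011100

  0110010001110001
+ 1110101111101011
= 0101000001011100  (discard carry-out 1)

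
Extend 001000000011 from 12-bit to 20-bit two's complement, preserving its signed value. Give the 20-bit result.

00000000001000000011

MSB of 001000000011 is 0; replicate it into the new high bits.
00000000|001000000011 → 00000000001000000011 (still 515).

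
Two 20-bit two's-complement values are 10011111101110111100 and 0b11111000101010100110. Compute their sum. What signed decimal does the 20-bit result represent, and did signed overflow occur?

-424350; no overflow

10011111101110111100 = -394308 (signed)
0b11111000101010100110 → 11111000101010100110 = -30042 (signed)
  10011111101110111100
+ 11111000101010100110
= 10011000011001100010  (discard carry-out 1)
Result 10011000011001100010: MSB = 1 → 624226 − 1048576 = -424350.
Both addends are negative and so is the stored result: no signed overflow.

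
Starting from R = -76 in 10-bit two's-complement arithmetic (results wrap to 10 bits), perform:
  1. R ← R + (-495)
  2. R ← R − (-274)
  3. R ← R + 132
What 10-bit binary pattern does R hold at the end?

1101011011

Start: R = -76 = 1110110100.
R = -76 + (-495) = -571; wraps to 453 = 0111000101
R = 453 − (-274) = 727; wraps to -297 = 1011010111
R = -297 + 132 = -165 = 1101011011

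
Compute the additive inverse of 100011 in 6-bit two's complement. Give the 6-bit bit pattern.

Invert: 011100. Add 1: 011101.
Check: 100011 = -29, 011101 = 29.

011101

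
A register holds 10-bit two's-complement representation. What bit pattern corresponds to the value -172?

1101010100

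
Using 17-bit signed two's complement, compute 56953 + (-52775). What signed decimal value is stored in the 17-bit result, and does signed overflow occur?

4178; no overflow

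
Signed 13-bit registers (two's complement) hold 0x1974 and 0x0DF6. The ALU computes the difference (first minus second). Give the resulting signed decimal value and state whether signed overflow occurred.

2942; overflow

0x1974 = 1100101110100 = -1676 (signed)
0x0DF6 = 0110111110110 = 3574 (signed)
Subtract via negate-and-add: invert 0110111110110 + 1 = 1001000001010 (i.e. -3574).
  1100101110100
+ 1001000001010
= 0101101111110  (discard carry-out 1)
Result 0101101111110: MSB = 0 → value 2942.
Both addends (after negating the subtrahend) are negative but the stored result is non-negative: signed overflow. The true value -1676 − 3574 = -5250 lies outside [-4096, 4095].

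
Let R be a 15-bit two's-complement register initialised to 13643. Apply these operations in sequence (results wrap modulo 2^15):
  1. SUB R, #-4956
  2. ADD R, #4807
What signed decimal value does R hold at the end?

-9362

Start: R = 13643 = 011010101001011.
R = 13643 − (-4956) = 18599; wraps to -14169 = 100100010100111
R = -14169 + 4807 = -9362 = 101101101101110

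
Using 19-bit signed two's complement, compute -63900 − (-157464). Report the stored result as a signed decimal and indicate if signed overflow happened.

93564; no overflow

-63900 → 1110000011001100100
-157464 → 1011001100011101000
Subtract via negate-and-add: invert 1011001100011101000 + 1 = 0100110011100011000 (i.e. 157464).
  1110000011001100100
+ 0100110011100011000
= 0010110110101111100  (discard carry-out 1)
Result 0010110110101111100: MSB = 0 → value 93564.
Addends (after negating the subtrahend) have opposite signs, so signed overflow cannot occur.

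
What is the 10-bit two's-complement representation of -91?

1110100101

|-91| = 91 = 0001011011 in 10 bits.
Invert the bits: 1110100100. Add 1: 1110100101.
Check: 1110100101 reads as 933 − 1024 = -91.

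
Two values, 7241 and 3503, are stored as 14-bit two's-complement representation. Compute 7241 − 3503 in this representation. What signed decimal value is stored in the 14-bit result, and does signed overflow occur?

3738; no overflow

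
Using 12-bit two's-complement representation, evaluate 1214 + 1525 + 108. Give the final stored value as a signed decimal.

1214 + 1525 = 2739 → wraps to -1357 (101010110011)
-1357 + 108 = -1249 (101100011111)

-1249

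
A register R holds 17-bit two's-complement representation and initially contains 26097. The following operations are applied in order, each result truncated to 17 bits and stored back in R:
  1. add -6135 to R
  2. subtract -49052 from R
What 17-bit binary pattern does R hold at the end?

Start: R = 26097 = 00110010111110001.
R = 26097 + (-6135) = 19962 = 00100110111111010
R = 19962 − (-49052) = 69014; wraps to -62058 = 10000110110010110

10000110110010110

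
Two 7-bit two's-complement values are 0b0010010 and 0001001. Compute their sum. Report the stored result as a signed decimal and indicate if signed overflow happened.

0b0010010 → 0010010 = 18 (signed)
0001001 = 9 (signed)
  0010010
+ 0001001
= 0011011
Result 0011011: MSB = 0 → value 27.
Both addends are non-negative and so is the stored result: no signed overflow.

27; no overflow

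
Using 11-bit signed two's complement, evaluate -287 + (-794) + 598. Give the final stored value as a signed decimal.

-287 + (-794) = -1081 → wraps to 967 (01111000111)
967 + 598 = 1565 → wraps to -483 (11000011101)

-483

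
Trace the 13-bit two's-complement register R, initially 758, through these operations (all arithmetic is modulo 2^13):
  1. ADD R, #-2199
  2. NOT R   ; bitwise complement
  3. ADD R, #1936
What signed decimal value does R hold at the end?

3376

Start: R = 758 = 0001011110110.
R = 758 + (-2199) = -1441 = 1101001011111
R = NOT 1101001011111 = 0010110100000 = 1440
R = 1440 + 1936 = 3376 = 0110100110000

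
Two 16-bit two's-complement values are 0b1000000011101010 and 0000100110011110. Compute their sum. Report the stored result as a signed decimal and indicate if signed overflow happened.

-30072; no overflow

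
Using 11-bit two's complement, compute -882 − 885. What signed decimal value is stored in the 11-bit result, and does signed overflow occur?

281; overflow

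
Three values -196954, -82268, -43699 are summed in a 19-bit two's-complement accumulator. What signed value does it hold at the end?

201367

-196954 + (-82268) = -279222 → wraps to 245066 (0111011110101001010)
245066 + (-43699) = 201367 (0110001001010010111)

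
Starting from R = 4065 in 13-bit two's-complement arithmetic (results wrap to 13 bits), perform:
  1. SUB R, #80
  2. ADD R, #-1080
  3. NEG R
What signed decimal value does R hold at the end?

-2905

Start: R = 4065 = 0111111100001.
R = 4065 − 80 = 3985 = 0111110010001
R = 3985 + (-1080) = 2905 = 0101101011001
R = −(2905) = -2905 = 1010010100111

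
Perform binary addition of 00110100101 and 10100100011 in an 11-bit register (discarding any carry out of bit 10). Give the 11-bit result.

  00110100101
+ 10100100011
= 11011001000

11011001000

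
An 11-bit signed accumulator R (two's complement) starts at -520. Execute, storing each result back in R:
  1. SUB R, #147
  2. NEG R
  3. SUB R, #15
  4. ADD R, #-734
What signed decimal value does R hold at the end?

Start: R = -520 = 10111111000.
R = -520 − 147 = -667 = 10101100101
R = −(-667) = 667 = 01010011011
R = 667 − 15 = 652 = 01010001100
R = 652 + (-734) = -82 = 11110101110

-82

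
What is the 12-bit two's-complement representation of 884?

001101110100

884 is non-negative, so write it directly in 12 bits: 001101110100.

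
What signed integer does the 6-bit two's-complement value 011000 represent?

MSB is 0, so the value is non-negative: 011000 = 24.

24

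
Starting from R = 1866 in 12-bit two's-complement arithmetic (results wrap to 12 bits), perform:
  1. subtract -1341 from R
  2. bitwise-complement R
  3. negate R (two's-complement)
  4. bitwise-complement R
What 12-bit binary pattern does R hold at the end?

Start: R = 1866 = 011101001010.
R = 1866 − (-1341) = 3207; wraps to -889 = 110010000111
R = NOT 110010000111 = 001101111000 = 888
R = −(888) = -888 = 110010001000
R = NOT 110010001000 = 001101110111 = 887

001101110111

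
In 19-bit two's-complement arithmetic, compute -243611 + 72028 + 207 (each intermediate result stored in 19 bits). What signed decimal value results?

-171376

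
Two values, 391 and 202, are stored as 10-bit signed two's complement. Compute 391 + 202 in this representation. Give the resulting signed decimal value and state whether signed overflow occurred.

391 → 0110000111
202 → 0011001010
  0110000111
+ 0011001010
= 1001010001
Result 1001010001: MSB = 1 → 593 − 1024 = -431.
Both addends are non-negative but the stored result is negative: signed overflow. The true value 391 + 202 = 593 lies outside [-512, 511].

-431; overflow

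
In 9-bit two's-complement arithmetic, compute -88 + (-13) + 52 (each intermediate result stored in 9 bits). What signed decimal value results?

-49

-88 + (-13) = -101 (110011011)
-101 + 52 = -49 (111001111)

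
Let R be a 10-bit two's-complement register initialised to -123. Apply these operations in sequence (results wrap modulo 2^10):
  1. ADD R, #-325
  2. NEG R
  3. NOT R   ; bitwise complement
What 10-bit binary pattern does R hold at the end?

1000111111

Start: R = -123 = 1110000101.
R = -123 + (-325) = -448 = 1001000000
R = −(-448) = 448 = 0111000000
R = NOT 0111000000 = 1000111111 = -449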